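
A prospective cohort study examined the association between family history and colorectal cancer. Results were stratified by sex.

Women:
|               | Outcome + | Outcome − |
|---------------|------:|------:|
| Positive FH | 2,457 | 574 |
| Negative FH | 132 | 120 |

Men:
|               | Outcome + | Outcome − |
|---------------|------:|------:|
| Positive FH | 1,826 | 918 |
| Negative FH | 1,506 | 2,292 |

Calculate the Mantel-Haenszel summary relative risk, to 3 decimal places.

RR_MH = Σ(aᵢ·n₀ᵢ/nᵢ) / Σ(cᵢ·n₁ᵢ/nᵢ), with n₁ᵢ = aᵢ+bᵢ (exposed), n₀ᵢ = cᵢ+dᵢ (unexposed), nᵢ = n₁ᵢ+n₀ᵢ.
Stratum 1 (Women): n₁ = 3031, n₀ = 252, n = 3283; a·n₀/n = 2457·252/3283 = 188.5970; c·n₁/n = 132·3031/3283 = 121.8678
Stratum 2 (Men): n₁ = 2744, n₀ = 3798, n = 6542; a·n₀/n = 1826·3798/6542 = 1060.0960; c·n₁/n = 1506·2744/6542 = 631.6821
RR_MH = (188.5970 + 1060.0960) / (121.8678 + 631.6821) = 1248.6930 / 753.5499 = 1.65708

1.657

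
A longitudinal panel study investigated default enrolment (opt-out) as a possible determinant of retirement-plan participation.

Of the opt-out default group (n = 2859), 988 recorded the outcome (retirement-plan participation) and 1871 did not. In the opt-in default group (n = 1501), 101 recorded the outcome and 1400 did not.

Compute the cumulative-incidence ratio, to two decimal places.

From the description: a = 988, b = 1871, c = 101, d = 1400.
Risk in exposed = 988/2859 = 0.34558; risk in unexposed = 101/1501 = 0.06729.
RR = 0.34558 / 0.06729 = 5.13573
The risk among the exposed is 5.14 times that among the unexposed.

5.14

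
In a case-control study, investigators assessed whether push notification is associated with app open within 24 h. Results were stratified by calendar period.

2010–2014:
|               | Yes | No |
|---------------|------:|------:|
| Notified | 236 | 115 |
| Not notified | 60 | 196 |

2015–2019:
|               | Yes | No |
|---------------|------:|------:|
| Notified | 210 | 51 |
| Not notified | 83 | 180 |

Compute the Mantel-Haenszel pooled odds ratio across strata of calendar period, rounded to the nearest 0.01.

OR_MH = Σ(aᵢdᵢ/nᵢ) / Σ(bᵢcᵢ/nᵢ), where nᵢ is the stratum total.
Stratum 1 (2010–2014): n = 607; a·d/n = 236·196/607 = 76.2043; b·c/n = 115·60/607 = 11.3674
Stratum 2 (2015–2019): n = 524; a·d/n = 210·180/524 = 72.1374; b·c/n = 51·83/524 = 8.0782
OR_MH = (76.2043 + 72.1374) / (11.3674 + 8.0782) = 148.3417 / 19.4456 = 7.62854

7.63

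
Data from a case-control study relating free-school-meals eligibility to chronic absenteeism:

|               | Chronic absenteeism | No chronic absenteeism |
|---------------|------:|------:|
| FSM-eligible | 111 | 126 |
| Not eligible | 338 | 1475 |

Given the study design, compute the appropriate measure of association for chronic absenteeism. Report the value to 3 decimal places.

3.844

Cells: a = 111, b = 126, c = 338, d = 1475.
This is a case-control study: participants were sampled on outcome status, so risks in the source population cannot be estimated directly — relative risk is not valid here. The odds ratio is the appropriate measure.
OR = (a·d)/(b·c) = (111 × 1475) / (126 × 338) = 163725 / 42588 = 3.84439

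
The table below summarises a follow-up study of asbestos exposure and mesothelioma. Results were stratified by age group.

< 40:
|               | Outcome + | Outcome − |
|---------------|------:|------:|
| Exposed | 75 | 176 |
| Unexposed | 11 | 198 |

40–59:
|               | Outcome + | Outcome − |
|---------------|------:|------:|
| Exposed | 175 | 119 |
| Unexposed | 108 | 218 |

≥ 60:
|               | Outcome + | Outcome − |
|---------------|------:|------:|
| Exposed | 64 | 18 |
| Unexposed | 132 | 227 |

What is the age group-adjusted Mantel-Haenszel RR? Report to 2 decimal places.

2.18

RR_MH = Σ(aᵢ·n₀ᵢ/nᵢ) / Σ(cᵢ·n₁ᵢ/nᵢ), with n₁ᵢ = aᵢ+bᵢ (exposed), n₀ᵢ = cᵢ+dᵢ (unexposed), nᵢ = n₁ᵢ+n₀ᵢ.
Stratum 1 (< 40): n₁ = 251, n₀ = 209, n = 460; a·n₀/n = 75·209/460 = 34.0761; c·n₁/n = 11·251/460 = 6.0022
Stratum 2 (40–59): n₁ = 294, n₀ = 326, n = 620; a·n₀/n = 175·326/620 = 92.0161; c·n₁/n = 108·294/620 = 51.2129
Stratum 3 (≥ 60): n₁ = 82, n₀ = 359, n = 441; a·n₀/n = 64·359/441 = 52.0998; c·n₁/n = 132·82/441 = 24.5442
RR_MH = (34.0761 + 92.0161 + 52.0998) / (6.0022 + 51.2129 + 24.5442) = 178.1920 / 81.7593 = 2.17947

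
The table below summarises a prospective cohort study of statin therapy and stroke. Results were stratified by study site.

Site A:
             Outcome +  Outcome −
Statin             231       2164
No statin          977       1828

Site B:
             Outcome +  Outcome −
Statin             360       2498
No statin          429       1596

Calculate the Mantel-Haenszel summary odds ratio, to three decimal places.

0.318

OR_MH = Σ(aᵢdᵢ/nᵢ) / Σ(bᵢcᵢ/nᵢ), where nᵢ is the stratum total.
Stratum 1 (Site A): n = 5200; a·d/n = 231·1828/5200 = 81.2054; b·c/n = 2164·977/5200 = 406.5823
Stratum 2 (Site B): n = 4883; a·d/n = 360·1596/4883 = 117.6654; b·c/n = 2498·429/4883 = 219.4639
OR_MH = (81.2054 + 117.6654) / (406.5823 + 219.4639) = 198.8708 / 626.0462 = 0.31766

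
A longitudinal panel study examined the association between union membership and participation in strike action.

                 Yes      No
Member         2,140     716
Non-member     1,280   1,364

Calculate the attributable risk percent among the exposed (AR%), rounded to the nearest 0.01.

35.39

Cells: a = 2140, b = 716, c = 1280, d = 1364.
Risk in exposed = 2140/2856 = 0.74930; risk in unexposed = 1280/2644 = 0.48411.
RR = 0.74930/0.48411 = 1.54777
AR% = (RR − 1)/RR × 100 = (1.54777 − 1)/1.54777 × 100 = 35.3910%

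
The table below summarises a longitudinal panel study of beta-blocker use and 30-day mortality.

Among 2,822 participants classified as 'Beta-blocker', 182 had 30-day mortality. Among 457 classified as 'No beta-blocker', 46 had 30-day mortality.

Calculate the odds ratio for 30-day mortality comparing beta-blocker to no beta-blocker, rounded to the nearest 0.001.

0.616

From the description: a = 182, b = 2640, c = 46, d = 411.
OR = (a·d)/(b·c) = (182 × 411) / (2640 × 46) = 74802 / 121440 = 0.61596
Exposure is associated with lower odds of 30-day mortality (OR = 0.62 < 1).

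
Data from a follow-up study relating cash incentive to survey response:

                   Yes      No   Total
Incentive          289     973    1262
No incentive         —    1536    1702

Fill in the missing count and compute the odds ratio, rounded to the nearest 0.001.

2.748

The missing cell is in the unexposed row: 1702 − 1536 = 166.
So a = 289, b = 973, c = 166, d = 1536.
OR = (a·d)/(b·c) = (289 × 1536) / (973 × 166) = 443904 / 161518 = 2.74833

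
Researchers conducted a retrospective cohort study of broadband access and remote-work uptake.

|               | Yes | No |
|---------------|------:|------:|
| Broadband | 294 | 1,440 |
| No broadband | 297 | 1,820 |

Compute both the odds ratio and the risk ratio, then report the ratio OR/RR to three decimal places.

Cells: a = 294, b = 1440, c = 297, d = 1820.
OR = (294·1820)/(1440·297) = 535080/427680 = 1.25112
Risk in exposed = 294/1734 = 0.16955; risk in unexposed = 297/2117 = 0.14029; RR = 1.20854
OR/RR = 1.25112 / 1.20854 = 1.03523
The outcome is not rare, so the OR lies further from 1 than the RR.

1.035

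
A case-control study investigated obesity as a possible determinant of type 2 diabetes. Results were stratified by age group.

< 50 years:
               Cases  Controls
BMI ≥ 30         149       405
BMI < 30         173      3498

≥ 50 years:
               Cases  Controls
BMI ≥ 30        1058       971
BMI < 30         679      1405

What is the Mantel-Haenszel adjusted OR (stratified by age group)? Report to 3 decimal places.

OR_MH = Σ(aᵢdᵢ/nᵢ) / Σ(bᵢcᵢ/nᵢ), where nᵢ is the stratum total.
Stratum 1 (< 50 years): n = 4225; a·d/n = 149·3498/4225 = 123.3614; b·c/n = 405·173/4225 = 16.5834
Stratum 2 (≥ 50 years): n = 4113; a·d/n = 1058·1405/4113 = 361.4126; b·c/n = 971·679/4113 = 160.2988
OR_MH = (123.3614 + 361.4126) / (16.5834 + 160.2988) = 484.7740 / 176.8822 = 2.74066

2.741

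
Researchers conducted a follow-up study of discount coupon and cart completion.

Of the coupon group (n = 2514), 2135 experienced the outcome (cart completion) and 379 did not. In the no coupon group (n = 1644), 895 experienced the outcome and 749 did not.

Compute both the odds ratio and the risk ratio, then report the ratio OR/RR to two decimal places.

3.02

From the description: a = 2135, b = 379, c = 895, d = 749.
OR = (2135·749)/(379·895) = 1599115/339205 = 4.71430
Risk in exposed = 2135/2514 = 0.84924; risk in unexposed = 895/1644 = 0.54440; RR = 1.55995
OR/RR = 4.71430 / 1.55995 = 3.02208
The outcome is not rare, so the OR lies further from 1 than the RR.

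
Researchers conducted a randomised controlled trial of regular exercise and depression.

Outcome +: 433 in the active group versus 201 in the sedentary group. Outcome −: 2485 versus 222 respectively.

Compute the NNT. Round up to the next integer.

4

Risk in treated group = 433/2918 = 0.14839; risk in control = 201/423 = 0.47518.
Absolute risk reduction = 0.47518 − 0.14839 = 0.32679
NNT = 1 / ARR = 1 / 0.32679 = 3.060 → round up → 4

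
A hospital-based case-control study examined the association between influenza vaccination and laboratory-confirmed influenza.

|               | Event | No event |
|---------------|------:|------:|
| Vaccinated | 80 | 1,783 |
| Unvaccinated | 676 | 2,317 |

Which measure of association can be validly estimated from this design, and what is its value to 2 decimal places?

Cells: a = 80, b = 1783, c = 676, d = 2317.
This is a hospital-based case-control study: participants were sampled on outcome status, so risks in the source population cannot be estimated directly — relative risk is not valid here. The odds ratio is the appropriate measure.
OR = (a·d)/(b·c) = (80 × 2317) / (1783 × 676) = 185360 / 1205308 = 0.15379

0.15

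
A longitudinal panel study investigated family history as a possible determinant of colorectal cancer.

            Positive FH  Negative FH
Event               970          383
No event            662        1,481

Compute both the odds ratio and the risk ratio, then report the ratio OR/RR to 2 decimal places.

Reading the table with exposure as columns: a = 970 (Positive FH, case), b = 662 (Positive FH, non-case), c = 383 (Negative FH, case), d = 1481.
OR = (970·1481)/(662·383) = 1436570/253546 = 5.66591
Risk in exposed = 970/1632 = 0.59436; risk in unexposed = 383/1864 = 0.20547; RR = 2.89267
OR/RR = 5.66591 / 2.89267 = 1.95872
The outcome is not rare, so the OR lies further from 1 than the RR.

1.96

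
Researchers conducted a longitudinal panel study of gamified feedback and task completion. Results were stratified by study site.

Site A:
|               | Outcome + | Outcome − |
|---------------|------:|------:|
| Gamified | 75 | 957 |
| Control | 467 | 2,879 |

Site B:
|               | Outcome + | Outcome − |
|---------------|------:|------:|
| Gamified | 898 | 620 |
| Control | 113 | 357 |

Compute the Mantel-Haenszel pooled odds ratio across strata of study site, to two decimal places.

1.53

OR_MH = Σ(aᵢdᵢ/nᵢ) / Σ(bᵢcᵢ/nᵢ), where nᵢ is the stratum total.
Stratum 1 (Site A): n = 4378; a·d/n = 75·2879/4378 = 49.3205; b·c/n = 957·467/4378 = 102.0829
Stratum 2 (Site B): n = 1988; a·d/n = 898·357/1988 = 161.2606; b·c/n = 620·113/1988 = 35.2414
OR_MH = (49.3205 + 161.2606) / (102.0829 + 35.2414) = 210.5810 / 137.3244 = 1.53346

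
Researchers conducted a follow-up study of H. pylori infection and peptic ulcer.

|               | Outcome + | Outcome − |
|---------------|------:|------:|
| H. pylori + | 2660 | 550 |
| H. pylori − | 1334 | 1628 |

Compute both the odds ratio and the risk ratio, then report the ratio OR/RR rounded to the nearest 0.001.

Cells: a = 2660, b = 550, c = 1334, d = 1628.
OR = (2660·1628)/(550·1334) = 4330480/733700 = 5.90225
Risk in exposed = 2660/3210 = 0.82866; risk in unexposed = 1334/2962 = 0.45037; RR = 1.83995
OR/RR = 5.90225 / 1.83995 = 3.20783
The outcome is not rare, so the OR lies further from 1 than the RR.

3.208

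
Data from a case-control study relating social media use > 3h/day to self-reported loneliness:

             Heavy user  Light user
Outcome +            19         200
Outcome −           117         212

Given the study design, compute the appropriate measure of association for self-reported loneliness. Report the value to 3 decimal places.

0.172

Reading the table with exposure as columns: a = 19 (Heavy user, case), b = 117 (Heavy user, non-case), c = 200 (Light user, case), d = 212.
This is a case-control study: participants were sampled on outcome status, so risks in the source population cannot be estimated directly — relative risk is not valid here. The odds ratio is the appropriate measure.
OR = (a·d)/(b·c) = (19 × 212) / (117 × 200) = 4028 / 23400 = 0.17214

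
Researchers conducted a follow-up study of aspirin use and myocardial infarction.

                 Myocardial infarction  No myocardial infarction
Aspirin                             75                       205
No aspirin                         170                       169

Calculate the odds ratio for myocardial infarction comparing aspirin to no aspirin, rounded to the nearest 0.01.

Cells: a = 75, b = 205, c = 170, d = 169.
OR = (a·d)/(b·c) = (75 × 169) / (205 × 170) = 12675 / 34850 = 0.36370
Exposure is associated with lower odds of myocardial infarction (OR = 0.36 < 1).

0.36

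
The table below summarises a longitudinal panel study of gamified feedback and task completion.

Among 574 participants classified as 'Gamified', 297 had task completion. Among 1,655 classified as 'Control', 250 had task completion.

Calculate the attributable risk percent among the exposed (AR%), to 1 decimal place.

From the description: a = 297, b = 277, c = 250, d = 1405.
Risk in exposed = 297/574 = 0.51742; risk in unexposed = 250/1655 = 0.15106.
RR = 0.51742/0.15106 = 3.42533
AR% = (RR − 1)/RR × 100 = (3.42533 − 1)/3.42533 × 100 = 70.8057%

70.8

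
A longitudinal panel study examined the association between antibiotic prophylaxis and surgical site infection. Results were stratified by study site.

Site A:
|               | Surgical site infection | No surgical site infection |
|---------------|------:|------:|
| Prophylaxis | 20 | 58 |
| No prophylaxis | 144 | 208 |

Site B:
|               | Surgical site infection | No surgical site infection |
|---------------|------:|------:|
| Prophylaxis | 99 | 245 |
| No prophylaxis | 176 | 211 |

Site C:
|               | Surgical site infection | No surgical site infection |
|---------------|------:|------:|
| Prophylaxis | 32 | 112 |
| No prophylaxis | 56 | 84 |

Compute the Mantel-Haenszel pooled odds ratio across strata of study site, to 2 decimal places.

OR_MH = Σ(aᵢdᵢ/nᵢ) / Σ(bᵢcᵢ/nᵢ), where nᵢ is the stratum total.
Stratum 1 (Site A): n = 430; a·d/n = 20·208/430 = 9.6744; b·c/n = 58·144/430 = 19.4233
Stratum 2 (Site B): n = 731; a·d/n = 99·211/731 = 28.5759; b·c/n = 245·176/731 = 58.9877
Stratum 3 (Site C): n = 284; a·d/n = 32·84/284 = 9.4648; b·c/n = 112·56/284 = 22.0845
OR_MH = (9.6744 + 28.5759 + 9.4648) / (19.4233 + 58.9877 + 22.0845) = 47.7151 / 100.4955 = 0.47480

0.47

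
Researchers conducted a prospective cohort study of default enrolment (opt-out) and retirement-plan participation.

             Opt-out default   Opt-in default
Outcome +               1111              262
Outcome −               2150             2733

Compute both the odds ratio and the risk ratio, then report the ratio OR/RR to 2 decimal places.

1.38

Reading the table with exposure as columns: a = 1111 (Opt-out default, case), b = 2150 (Opt-out default, non-case), c = 262 (Opt-in default, case), d = 2733.
OR = (1111·2733)/(2150·262) = 3036363/563300 = 5.39031
Risk in exposed = 1111/3261 = 0.34069; risk in unexposed = 262/2995 = 0.08748; RR = 3.89456
OR/RR = 5.39031 / 3.89456 = 1.38406
The outcome is not rare, so the OR lies further from 1 than the RR.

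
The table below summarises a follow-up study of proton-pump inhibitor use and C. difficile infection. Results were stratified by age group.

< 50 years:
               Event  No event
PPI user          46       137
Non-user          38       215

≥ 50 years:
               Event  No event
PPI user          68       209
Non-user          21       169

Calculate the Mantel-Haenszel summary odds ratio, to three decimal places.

OR_MH = Σ(aᵢdᵢ/nᵢ) / Σ(bᵢcᵢ/nᵢ), where nᵢ is the stratum total.
Stratum 1 (< 50 years): n = 436; a·d/n = 46·215/436 = 22.6835; b·c/n = 137·38/436 = 11.9404
Stratum 2 (≥ 50 years): n = 467; a·d/n = 68·169/467 = 24.6081; b·c/n = 209·21/467 = 9.3983
OR_MH = (22.6835 + 24.6081) / (11.9404 + 9.3983) = 47.2916 / 21.3387 = 2.21624

2.216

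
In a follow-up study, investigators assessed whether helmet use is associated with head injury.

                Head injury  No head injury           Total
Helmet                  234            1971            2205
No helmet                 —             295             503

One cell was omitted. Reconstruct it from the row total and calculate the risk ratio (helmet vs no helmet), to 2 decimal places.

The missing cell is in the unexposed row: 503 − 295 = 208.
So a = 234, b = 1971, c = 208, d = 295.
RR = [a/(a+b)] / [c/(c+d)] = (234/2205) / (208/503) = 0.10612/0.41352 = 0.25663

0.26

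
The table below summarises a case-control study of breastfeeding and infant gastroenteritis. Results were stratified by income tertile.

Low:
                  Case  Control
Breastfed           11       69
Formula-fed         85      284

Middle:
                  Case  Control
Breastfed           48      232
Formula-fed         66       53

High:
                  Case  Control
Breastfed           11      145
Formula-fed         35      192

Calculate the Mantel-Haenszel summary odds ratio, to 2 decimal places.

OR_MH = Σ(aᵢdᵢ/nᵢ) / Σ(bᵢcᵢ/nᵢ), where nᵢ is the stratum total.
Stratum 1 (Low): n = 449; a·d/n = 11·284/449 = 6.9577; b·c/n = 69·85/449 = 13.0624
Stratum 2 (Middle): n = 399; a·d/n = 48·53/399 = 6.3759; b·c/n = 232·66/399 = 38.3759
Stratum 3 (High): n = 383; a·d/n = 11·192/383 = 5.5144; b·c/n = 145·35/383 = 13.2507
OR_MH = (6.9577 + 6.3759 + 5.5144) / (13.0624 + 38.3759 + 13.2507) = 18.8480 / 64.6890 = 0.29136

0.29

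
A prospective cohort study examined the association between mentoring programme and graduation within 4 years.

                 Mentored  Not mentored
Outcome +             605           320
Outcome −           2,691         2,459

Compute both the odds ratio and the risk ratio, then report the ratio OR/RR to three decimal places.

Reading the table with exposure as columns: a = 605 (Mentored, case), b = 2691 (Mentored, non-case), c = 320 (Not mentored, case), d = 2459.
OR = (605·2459)/(2691·320) = 1487695/861120 = 1.72763
Risk in exposed = 605/3296 = 0.18356; risk in unexposed = 320/2779 = 0.11515; RR = 1.59407
OR/RR = 1.72763 / 1.59407 = 1.08379
The outcome is not rare, so the OR lies further from 1 than the RR.

1.084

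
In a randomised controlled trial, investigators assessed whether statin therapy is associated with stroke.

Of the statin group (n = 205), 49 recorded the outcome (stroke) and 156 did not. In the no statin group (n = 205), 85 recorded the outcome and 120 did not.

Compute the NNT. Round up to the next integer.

Risk in treated group = 49/205 = 0.23902; risk in control = 85/205 = 0.41463.
Absolute risk reduction = 0.41463 − 0.23902 = 0.17561
NNT = 1 / ARR = 1 / 0.17561 = 5.694 → round up → 6

6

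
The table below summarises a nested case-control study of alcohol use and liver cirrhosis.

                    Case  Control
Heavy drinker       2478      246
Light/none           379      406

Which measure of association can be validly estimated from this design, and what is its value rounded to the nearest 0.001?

Cells: a = 2478, b = 246, c = 379, d = 406.
This is a nested case-control study: participants were sampled on outcome status, so risks in the source population cannot be estimated directly — relative risk is not valid here. The odds ratio is the appropriate measure.
OR = (a·d)/(b·c) = (2478 × 406) / (246 × 379) = 1006068 / 93234 = 10.79078

10.791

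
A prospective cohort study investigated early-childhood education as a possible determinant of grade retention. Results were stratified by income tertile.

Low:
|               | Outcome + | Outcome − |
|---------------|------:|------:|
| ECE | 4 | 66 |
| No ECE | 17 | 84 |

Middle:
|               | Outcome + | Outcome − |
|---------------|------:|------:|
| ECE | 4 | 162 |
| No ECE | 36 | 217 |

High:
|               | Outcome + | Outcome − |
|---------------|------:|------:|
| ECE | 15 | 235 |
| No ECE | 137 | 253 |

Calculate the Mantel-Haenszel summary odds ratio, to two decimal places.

0.14

OR_MH = Σ(aᵢdᵢ/nᵢ) / Σ(bᵢcᵢ/nᵢ), where nᵢ is the stratum total.
Stratum 1 (Low): n = 171; a·d/n = 4·84/171 = 1.9649; b·c/n = 66·17/171 = 6.5614
Stratum 2 (Middle): n = 419; a·d/n = 4·217/419 = 2.0716; b·c/n = 162·36/419 = 13.9189
Stratum 3 (High): n = 640; a·d/n = 15·253/640 = 5.9297; b·c/n = 235·137/640 = 50.3047
OR_MH = (1.9649 + 2.0716 + 5.9297) / (6.5614 + 13.9189 + 50.3047) = 9.9662 / 70.7849 = 0.14080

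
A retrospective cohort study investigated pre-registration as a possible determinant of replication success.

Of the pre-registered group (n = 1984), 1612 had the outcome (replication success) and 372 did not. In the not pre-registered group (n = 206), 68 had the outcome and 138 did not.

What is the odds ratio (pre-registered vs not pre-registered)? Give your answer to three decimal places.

8.794

From the description: a = 1612, b = 372, c = 68, d = 138.
OR = (a·d)/(b·c) = (1612 × 138) / (372 × 68) = 222456 / 25296 = 8.79412
The odds of replication success are about 8.79 times as high in the pre-registered group.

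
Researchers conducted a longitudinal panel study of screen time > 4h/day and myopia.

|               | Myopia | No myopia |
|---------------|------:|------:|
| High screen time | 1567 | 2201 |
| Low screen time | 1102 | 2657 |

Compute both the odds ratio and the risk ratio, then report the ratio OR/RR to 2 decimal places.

1.21

Cells: a = 1567, b = 2201, c = 1102, d = 2657.
OR = (1567·2657)/(2201·1102) = 4163519/2425502 = 1.71656
Risk in exposed = 1567/3768 = 0.41587; risk in unexposed = 1102/3759 = 0.29316; RR = 1.41856
OR/RR = 1.71656 / 1.41856 = 1.21007
The outcome is not rare, so the OR lies further from 1 than the RR.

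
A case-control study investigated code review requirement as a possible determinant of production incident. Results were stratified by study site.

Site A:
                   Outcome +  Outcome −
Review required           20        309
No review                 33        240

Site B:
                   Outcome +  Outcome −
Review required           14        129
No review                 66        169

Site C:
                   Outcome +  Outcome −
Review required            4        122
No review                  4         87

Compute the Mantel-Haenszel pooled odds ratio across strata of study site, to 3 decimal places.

0.380

OR_MH = Σ(aᵢdᵢ/nᵢ) / Σ(bᵢcᵢ/nᵢ), where nᵢ is the stratum total.
Stratum 1 (Site A): n = 602; a·d/n = 20·240/602 = 7.9734; b·c/n = 309·33/602 = 16.9385
Stratum 2 (Site B): n = 378; a·d/n = 14·169/378 = 6.2593; b·c/n = 129·66/378 = 22.5238
Stratum 3 (Site C): n = 217; a·d/n = 4·87/217 = 1.6037; b·c/n = 122·4/217 = 2.2488
OR_MH = (7.9734 + 6.2593 + 1.6037) / (16.9385 + 22.5238 + 2.2488) = 15.8364 / 41.7112 = 0.37967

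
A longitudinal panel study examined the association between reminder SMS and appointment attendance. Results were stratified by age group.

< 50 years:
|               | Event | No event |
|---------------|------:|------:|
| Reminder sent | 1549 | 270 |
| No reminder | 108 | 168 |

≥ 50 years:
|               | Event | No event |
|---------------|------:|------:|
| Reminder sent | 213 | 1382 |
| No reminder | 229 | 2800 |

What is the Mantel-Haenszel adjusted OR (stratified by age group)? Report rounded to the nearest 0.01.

OR_MH = Σ(aᵢdᵢ/nᵢ) / Σ(bᵢcᵢ/nᵢ), where nᵢ is the stratum total.
Stratum 1 (< 50 years): n = 2095; a·d/n = 1549·168/2095 = 124.2158; b·c/n = 270·108/2095 = 13.9189
Stratum 2 (≥ 50 years): n = 4624; a·d/n = 213·2800/4624 = 128.9792; b·c/n = 1382·229/4624 = 68.4425
OR_MH = (124.2158 + 128.9792) / (13.9189 + 68.4425) = 253.1950 / 82.3613 = 3.07420

3.07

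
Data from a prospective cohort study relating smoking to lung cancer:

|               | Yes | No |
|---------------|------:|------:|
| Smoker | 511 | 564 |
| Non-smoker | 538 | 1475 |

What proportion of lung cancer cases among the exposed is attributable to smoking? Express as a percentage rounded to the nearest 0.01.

43.78

Cells: a = 511, b = 564, c = 538, d = 1475.
Risk in exposed = 511/1075 = 0.47535; risk in unexposed = 538/2013 = 0.26726.
RR = 0.47535/0.26726 = 1.77858
AR% = (RR − 1)/RR × 100 = (1.77858 − 1)/1.77858 × 100 = 43.7754%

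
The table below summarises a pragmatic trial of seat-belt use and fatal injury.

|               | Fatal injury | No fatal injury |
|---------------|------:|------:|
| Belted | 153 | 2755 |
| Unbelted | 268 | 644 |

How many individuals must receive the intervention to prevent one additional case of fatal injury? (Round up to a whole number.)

5

Risk in treated group = 153/2908 = 0.05261; risk in control = 268/912 = 0.29386.
Absolute risk reduction = 0.29386 − 0.05261 = 0.24125
NNT = 1 / ARR = 1 / 0.24125 = 4.145 → round up → 5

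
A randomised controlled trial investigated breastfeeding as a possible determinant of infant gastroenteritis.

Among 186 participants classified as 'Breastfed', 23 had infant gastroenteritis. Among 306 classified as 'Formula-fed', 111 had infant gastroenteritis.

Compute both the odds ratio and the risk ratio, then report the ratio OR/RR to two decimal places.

0.73

From the description: a = 23, b = 163, c = 111, d = 195.
OR = (23·195)/(163·111) = 4485/18093 = 0.24789
Risk in exposed = 23/186 = 0.12366; risk in unexposed = 111/306 = 0.36275; RR = 0.34089
OR/RR = 0.24789 / 0.34089 = 0.72717
The outcome is not rare, so the OR lies further from 1 than the RR.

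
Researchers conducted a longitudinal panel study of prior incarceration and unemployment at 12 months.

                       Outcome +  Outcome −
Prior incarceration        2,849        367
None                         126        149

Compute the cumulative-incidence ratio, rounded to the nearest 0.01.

1.93

Cells: a = 2849, b = 367, c = 126, d = 149.
Risk in exposed = 2849/3216 = 0.88588; risk in unexposed = 126/275 = 0.45818.
RR = 0.88588 / 0.45818 = 1.93347
The risk among the exposed is 1.93 times that among the unexposed.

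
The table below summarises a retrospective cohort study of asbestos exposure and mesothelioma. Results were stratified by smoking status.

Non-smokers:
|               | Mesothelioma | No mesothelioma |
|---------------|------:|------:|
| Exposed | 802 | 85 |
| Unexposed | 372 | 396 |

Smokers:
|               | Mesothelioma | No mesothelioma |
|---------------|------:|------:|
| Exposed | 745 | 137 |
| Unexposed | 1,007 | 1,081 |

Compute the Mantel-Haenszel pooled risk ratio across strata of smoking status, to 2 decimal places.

RR_MH = Σ(aᵢ·n₀ᵢ/nᵢ) / Σ(cᵢ·n₁ᵢ/nᵢ), with n₁ᵢ = aᵢ+bᵢ (exposed), n₀ᵢ = cᵢ+dᵢ (unexposed), nᵢ = n₁ᵢ+n₀ᵢ.
Stratum 1 (Non-smokers): n₁ = 887, n₀ = 768, n = 1655; a·n₀/n = 802·768/1655 = 372.1668; c·n₁/n = 372·887/1655 = 199.3740
Stratum 2 (Smokers): n₁ = 882, n₀ = 2088, n = 2970; a·n₀/n = 745·2088/2970 = 523.7576; c·n₁/n = 1007·882/2970 = 299.0485
RR_MH = (372.1668 + 523.7576) / (199.3740 + 299.0485) = 895.9243 / 498.4225 = 1.79752

1.80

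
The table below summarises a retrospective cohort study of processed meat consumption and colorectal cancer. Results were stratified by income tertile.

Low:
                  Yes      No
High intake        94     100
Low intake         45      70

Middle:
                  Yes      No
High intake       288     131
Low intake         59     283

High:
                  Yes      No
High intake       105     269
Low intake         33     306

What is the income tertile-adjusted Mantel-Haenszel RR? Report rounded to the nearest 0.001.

2.746

RR_MH = Σ(aᵢ·n₀ᵢ/nᵢ) / Σ(cᵢ·n₁ᵢ/nᵢ), with n₁ᵢ = aᵢ+bᵢ (exposed), n₀ᵢ = cᵢ+dᵢ (unexposed), nᵢ = n₁ᵢ+n₀ᵢ.
Stratum 1 (Low): n₁ = 194, n₀ = 115, n = 309; a·n₀/n = 94·115/309 = 34.9838; c·n₁/n = 45·194/309 = 28.2524
Stratum 2 (Middle): n₁ = 419, n₀ = 342, n = 761; a·n₀/n = 288·342/761 = 129.4297; c·n₁/n = 59·419/761 = 32.4849
Stratum 3 (High): n₁ = 374, n₀ = 339, n = 713; a·n₀/n = 105·339/713 = 49.9229; c·n₁/n = 33·374/713 = 17.3100
RR_MH = (34.9838 + 129.4297 + 49.9229) / (28.2524 + 32.4849 + 17.3100) = 214.3364 / 78.0473 = 2.74624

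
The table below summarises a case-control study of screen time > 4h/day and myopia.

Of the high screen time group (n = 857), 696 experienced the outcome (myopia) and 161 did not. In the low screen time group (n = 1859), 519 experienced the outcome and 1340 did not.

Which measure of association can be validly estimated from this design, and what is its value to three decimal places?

11.161

From the description: a = 696, b = 161, c = 519, d = 1340.
This is a case-control study: participants were sampled on outcome status, so risks in the source population cannot be estimated directly — relative risk is not valid here. The odds ratio is the appropriate measure.
OR = (a·d)/(b·c) = (696 × 1340) / (161 × 519) = 932640 / 83559 = 11.16145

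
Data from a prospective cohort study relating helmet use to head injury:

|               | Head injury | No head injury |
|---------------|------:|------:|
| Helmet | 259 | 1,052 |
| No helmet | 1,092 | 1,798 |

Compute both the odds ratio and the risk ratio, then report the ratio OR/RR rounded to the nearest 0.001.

Cells: a = 259, b = 1052, c = 1092, d = 1798.
OR = (259·1798)/(1052·1092) = 465682/1148784 = 0.40537
Risk in exposed = 259/1311 = 0.19756; risk in unexposed = 1092/2890 = 0.37785; RR = 0.52284
OR/RR = 0.40537 / 0.52284 = 0.77532
The outcome is not rare, so the OR lies further from 1 than the RR.

0.775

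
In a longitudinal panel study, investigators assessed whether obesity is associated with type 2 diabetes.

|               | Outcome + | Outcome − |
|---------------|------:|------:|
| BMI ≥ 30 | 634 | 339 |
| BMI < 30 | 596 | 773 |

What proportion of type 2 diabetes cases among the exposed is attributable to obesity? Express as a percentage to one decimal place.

Cells: a = 634, b = 339, c = 596, d = 773.
Risk in exposed = 634/973 = 0.65159; risk in unexposed = 596/1369 = 0.43535.
RR = 0.65159/0.43535 = 1.49670
AR% = (RR − 1)/RR × 100 = (1.49670 − 1)/1.49670 × 100 = 33.1862%

33.2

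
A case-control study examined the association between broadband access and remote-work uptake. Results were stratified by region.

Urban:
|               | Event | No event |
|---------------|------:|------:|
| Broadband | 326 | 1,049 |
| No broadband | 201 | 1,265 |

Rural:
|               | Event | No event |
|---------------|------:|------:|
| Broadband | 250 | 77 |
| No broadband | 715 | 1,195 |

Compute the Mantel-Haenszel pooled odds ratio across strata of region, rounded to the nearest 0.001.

OR_MH = Σ(aᵢdᵢ/nᵢ) / Σ(bᵢcᵢ/nᵢ), where nᵢ is the stratum total.
Stratum 1 (Urban): n = 2841; a·d/n = 326·1265/2841 = 145.1566; b·c/n = 1049·201/2841 = 74.2165
Stratum 2 (Rural): n = 2237; a·d/n = 250·1195/2237 = 133.5494; b·c/n = 77·715/2237 = 24.6111
OR_MH = (145.1566 + 133.5494) / (74.2165 + 24.6111) = 278.7060 / 98.8276 = 2.82012

2.820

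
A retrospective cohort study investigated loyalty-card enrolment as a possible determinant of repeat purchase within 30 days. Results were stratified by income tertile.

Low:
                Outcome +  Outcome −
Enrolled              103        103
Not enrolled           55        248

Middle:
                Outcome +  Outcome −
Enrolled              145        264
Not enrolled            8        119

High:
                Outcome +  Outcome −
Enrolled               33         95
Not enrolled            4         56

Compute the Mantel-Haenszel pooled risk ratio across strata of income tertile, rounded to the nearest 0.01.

RR_MH = Σ(aᵢ·n₀ᵢ/nᵢ) / Σ(cᵢ·n₁ᵢ/nᵢ), with n₁ᵢ = aᵢ+bᵢ (exposed), n₀ᵢ = cᵢ+dᵢ (unexposed), nᵢ = n₁ᵢ+n₀ᵢ.
Stratum 1 (Low): n₁ = 206, n₀ = 303, n = 509; a·n₀/n = 103·303/509 = 61.3143; c·n₁/n = 55·206/509 = 22.2593
Stratum 2 (Middle): n₁ = 409, n₀ = 127, n = 536; a·n₀/n = 145·127/536 = 34.3563; c·n₁/n = 8·409/536 = 6.1045
Stratum 3 (High): n₁ = 128, n₀ = 60, n = 188; a·n₀/n = 33·60/188 = 10.5319; c·n₁/n = 4·128/188 = 2.7234
RR_MH = (61.3143 + 34.3563 + 10.5319) / (22.2593 + 6.1045 + 2.7234) = 106.2026 / 31.0872 = 3.41628

3.42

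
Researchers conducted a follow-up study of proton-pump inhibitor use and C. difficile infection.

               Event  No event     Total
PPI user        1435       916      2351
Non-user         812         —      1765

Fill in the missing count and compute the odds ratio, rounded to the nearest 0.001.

1.839

The missing cell is in the unexposed row: 1765 − 812 = 953.
So a = 1435, b = 916, c = 812, d = 953.
OR = (a·d)/(b·c) = (1435 × 953) / (916 × 812) = 1367555 / 743792 = 1.83863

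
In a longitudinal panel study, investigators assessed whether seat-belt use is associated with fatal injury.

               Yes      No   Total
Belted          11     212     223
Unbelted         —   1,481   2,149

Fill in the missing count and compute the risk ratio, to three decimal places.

The missing cell is in the unexposed row: 2149 − 1481 = 668.
So a = 11, b = 212, c = 668, d = 1481.
RR = [a/(a+b)] / [c/(c+d)] = (11/223) / (668/2149) = 0.04933/0.31084 = 0.15869

0.159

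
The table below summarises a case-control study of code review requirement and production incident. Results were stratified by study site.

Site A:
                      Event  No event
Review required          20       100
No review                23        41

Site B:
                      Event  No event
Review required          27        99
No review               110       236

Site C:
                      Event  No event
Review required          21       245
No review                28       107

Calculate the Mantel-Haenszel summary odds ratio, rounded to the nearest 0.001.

OR_MH = Σ(aᵢdᵢ/nᵢ) / Σ(bᵢcᵢ/nᵢ), where nᵢ is the stratum total.
Stratum 1 (Site A): n = 184; a·d/n = 20·41/184 = 4.4565; b·c/n = 100·23/184 = 12.5000
Stratum 2 (Site B): n = 472; a·d/n = 27·236/472 = 13.5000; b·c/n = 99·110/472 = 23.0720
Stratum 3 (Site C): n = 401; a·d/n = 21·107/401 = 5.6035; b·c/n = 245·28/401 = 17.1072
OR_MH = (4.4565 + 13.5000 + 5.6035) / (12.5000 + 23.0720 + 17.1072) = 23.5600 / 52.6793 = 0.44724

0.447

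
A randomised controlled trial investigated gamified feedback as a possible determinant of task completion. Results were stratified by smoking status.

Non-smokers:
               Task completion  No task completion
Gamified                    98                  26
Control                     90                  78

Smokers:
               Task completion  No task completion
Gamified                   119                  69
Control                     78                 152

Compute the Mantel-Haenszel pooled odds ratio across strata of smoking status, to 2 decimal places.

3.32

OR_MH = Σ(aᵢdᵢ/nᵢ) / Σ(bᵢcᵢ/nᵢ), where nᵢ is the stratum total.
Stratum 1 (Non-smokers): n = 292; a·d/n = 98·78/292 = 26.1781; b·c/n = 26·90/292 = 8.0137
Stratum 2 (Smokers): n = 418; a·d/n = 119·152/418 = 43.2727; b·c/n = 69·78/418 = 12.8756
OR_MH = (26.1781 + 43.2727) / (8.0137 + 12.8756) = 69.4508 / 20.8893 = 3.32471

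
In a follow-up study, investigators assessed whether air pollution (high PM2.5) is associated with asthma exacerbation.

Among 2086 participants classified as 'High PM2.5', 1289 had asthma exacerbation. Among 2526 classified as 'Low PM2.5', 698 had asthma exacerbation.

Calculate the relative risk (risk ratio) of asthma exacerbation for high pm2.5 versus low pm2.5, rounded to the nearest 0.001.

From the description: a = 1289, b = 797, c = 698, d = 1828.
Risk in exposed = 1289/2086 = 0.61793; risk in unexposed = 698/2526 = 0.27633.
RR = 0.61793 / 0.27633 = 2.23623
The risk among the exposed is 2.24 times that among the unexposed.

2.236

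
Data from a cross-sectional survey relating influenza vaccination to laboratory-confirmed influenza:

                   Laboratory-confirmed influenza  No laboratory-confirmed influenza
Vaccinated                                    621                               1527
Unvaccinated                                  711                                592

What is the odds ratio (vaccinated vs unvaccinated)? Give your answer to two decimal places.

Cells: a = 621, b = 1527, c = 711, d = 592.
OR = (a·d)/(b·c) = (621 × 592) / (1527 × 711) = 367632 / 1085697 = 0.33861
Exposure is associated with lower odds of laboratory-confirmed influenza (OR = 0.34 < 1).

0.34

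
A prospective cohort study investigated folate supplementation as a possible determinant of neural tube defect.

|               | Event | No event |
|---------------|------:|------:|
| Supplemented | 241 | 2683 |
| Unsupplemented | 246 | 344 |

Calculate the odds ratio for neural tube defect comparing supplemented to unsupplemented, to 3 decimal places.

0.126

Cells: a = 241, b = 2683, c = 246, d = 344.
OR = (a·d)/(b·c) = (241 × 344) / (2683 × 246) = 82904 / 660018 = 0.12561
Exposure is associated with lower odds of neural tube defect (OR = 0.13 < 1).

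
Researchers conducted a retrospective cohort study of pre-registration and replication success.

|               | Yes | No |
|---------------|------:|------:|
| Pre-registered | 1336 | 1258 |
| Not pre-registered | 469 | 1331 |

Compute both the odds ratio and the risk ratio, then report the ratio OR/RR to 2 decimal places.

Cells: a = 1336, b = 1258, c = 469, d = 1331.
OR = (1336·1331)/(1258·469) = 1778216/590002 = 3.01392
Risk in exposed = 1336/2594 = 0.51503; risk in unexposed = 469/1800 = 0.26056; RR = 1.97668
OR/RR = 3.01392 / 1.97668 = 1.52474
The outcome is not rare, so the OR lies further from 1 than the RR.

1.52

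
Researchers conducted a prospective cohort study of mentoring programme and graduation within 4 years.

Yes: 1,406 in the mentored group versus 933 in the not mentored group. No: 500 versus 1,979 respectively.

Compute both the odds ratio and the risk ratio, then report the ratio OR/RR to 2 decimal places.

2.59

From the description: a = 1406, b = 500, c = 933, d = 1979.
OR = (1406·1979)/(500·933) = 2782474/466500 = 5.96457
Risk in exposed = 1406/1906 = 0.73767; risk in unexposed = 933/2912 = 0.32040; RR = 2.30235
OR/RR = 5.96457 / 2.30235 = 2.59064
The outcome is not rare, so the OR lies further from 1 than the RR.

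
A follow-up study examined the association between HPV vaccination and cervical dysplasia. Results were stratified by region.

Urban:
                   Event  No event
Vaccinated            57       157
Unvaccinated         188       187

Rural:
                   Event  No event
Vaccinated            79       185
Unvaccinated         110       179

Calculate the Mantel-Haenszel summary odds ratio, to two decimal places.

OR_MH = Σ(aᵢdᵢ/nᵢ) / Σ(bᵢcᵢ/nᵢ), where nᵢ is the stratum total.
Stratum 1 (Urban): n = 589; a·d/n = 57·187/589 = 18.0968; b·c/n = 157·188/589 = 50.1121
Stratum 2 (Rural): n = 553; a·d/n = 79·179/553 = 25.5714; b·c/n = 185·110/553 = 36.7993
OR_MH = (18.0968 + 25.5714) / (50.1121 + 36.7993) = 43.6682 / 86.9113 = 0.50245

0.50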